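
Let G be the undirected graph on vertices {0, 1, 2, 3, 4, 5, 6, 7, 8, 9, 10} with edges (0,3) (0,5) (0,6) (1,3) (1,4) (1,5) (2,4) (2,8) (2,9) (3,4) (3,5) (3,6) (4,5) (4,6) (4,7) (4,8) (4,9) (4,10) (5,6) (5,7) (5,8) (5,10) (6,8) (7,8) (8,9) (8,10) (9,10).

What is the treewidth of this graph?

3

A width-3 tree decomposition is:
Bags: B1 = {4, 5, 6, 8}  B2 = {4, 5, 8, 10}  B3 = {3, 4, 5, 6}  B4 = {0, 3, 5, 6}  B5 = {4, 8, 9, 10}  B6 = {1, 3, 4, 5}  B7 = {4, 5, 7, 8}  B8 = {2, 4, 8, 9}
Tree: B1–B2, B1–B3, B3–B4, B2–B5, B3–B6, B2–B7, B5–B8
Every bag has size at most 4, so the width is 4 − 1 = 3 and tw(G) ≤ 3. For the lower bound, the 4 vertices {0, 3, 5, 6} are pairwise adjacent, and any tree decomposition puts a clique entirely inside one bag — forcing width ≥ 3. The upper and lower bounds meet at 3, so that is the treewidth.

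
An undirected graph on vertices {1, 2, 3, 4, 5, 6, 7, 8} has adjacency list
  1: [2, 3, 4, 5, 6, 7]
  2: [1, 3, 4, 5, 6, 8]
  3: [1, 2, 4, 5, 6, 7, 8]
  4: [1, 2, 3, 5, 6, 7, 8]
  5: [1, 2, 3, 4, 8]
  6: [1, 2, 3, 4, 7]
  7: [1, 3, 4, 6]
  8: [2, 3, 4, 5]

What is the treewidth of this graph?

4

A width-4 tree decomposition is:
Bags: B1 = {1, 3, 4, 6, 7}  B2 = {1, 2, 3, 4, 6}  B3 = {1, 2, 3, 4, 5}  B4 = {2, 3, 4, 5, 8}
Tree: B1–B2, B2–B3, B3–B4
The largest bag has 5 vertices, giving width 4; this decomposition certifies tw(G) ≤ 4. On the other hand G contains the 5-clique {2, 3, 4, 5, 8}. A clique must lie in a single bag of any decomposition, so no decomposition can have width below 4. Combining the bounds, tw(G) = 4.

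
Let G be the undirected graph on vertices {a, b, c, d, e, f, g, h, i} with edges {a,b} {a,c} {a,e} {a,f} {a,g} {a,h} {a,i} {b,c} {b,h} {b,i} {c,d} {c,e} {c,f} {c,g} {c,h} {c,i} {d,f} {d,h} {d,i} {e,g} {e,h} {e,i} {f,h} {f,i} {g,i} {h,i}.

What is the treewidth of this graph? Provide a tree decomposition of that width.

Each bag holds 5 vertices, so the decomposition has width 4, which upper-bounds the treewidth. Conversely, {a, c, e, g, i} is a clique of size 5, and the vertices of any clique must share a bag in every tree decomposition; so some bag has ≥ 5 vertices and tw(G) ≥ 4. Therefore the treewidth is 4.

Treewidth 4.
Bags: B1 = {a, c, e, h, i}  B2 = {a, c, f, h, i}  B3 = {a, c, e, g, i}  B4 = {c, d, f, h, i}  B5 = {a, b, c, h, i}
Tree: B1–B2, B1–B3, B2–B4, B2–B5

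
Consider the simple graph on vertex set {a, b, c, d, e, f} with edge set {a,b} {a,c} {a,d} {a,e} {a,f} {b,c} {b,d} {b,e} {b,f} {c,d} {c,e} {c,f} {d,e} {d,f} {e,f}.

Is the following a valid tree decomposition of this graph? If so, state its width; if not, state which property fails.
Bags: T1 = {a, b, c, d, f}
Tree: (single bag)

A tree decomposition must satisfy three properties: every vertex lies in some bag; for every edge, both endpoints lie together in some bag; and for every vertex, the bags containing it form a connected subtree. Here vertex e appears in no bag, so the decomposition is invalid.

No — vertex e appears in no bag.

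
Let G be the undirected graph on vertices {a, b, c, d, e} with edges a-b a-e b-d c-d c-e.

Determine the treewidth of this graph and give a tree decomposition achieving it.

Treewidth 2.
One optimal decomposition is:
Bags: B1 = {a, b, e}  B2 = {b, c, e}  B3 = {b, c, d}
Tree: B1–B2, B2–B3

Every bag has size at most 3, so the width is 3 − 1 = 2 and tw(G) ≤ 2. The edges b–a–e–c–d–b form a cycle, so G is not a tree and its treewidth is at least 2. Therefore the treewidth is 2.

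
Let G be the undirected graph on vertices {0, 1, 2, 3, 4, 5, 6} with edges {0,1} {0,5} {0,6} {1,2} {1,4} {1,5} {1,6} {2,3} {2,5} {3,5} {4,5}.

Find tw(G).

A width-2 tree decomposition is:
Bags: B1 = {1, 2, 5}  B2 = {1, 4, 5}  B3 = {0, 1, 5}  B4 = {2, 3, 5}  B5 = {0, 1, 6}
Tree: B1–B2, B2–B3, B1–B4, B3–B5
Each bag holds 3 vertices, so the decomposition has width 2, which upper-bounds the treewidth. On the other hand G contains the 3-clique {0, 1, 5}. A clique must lie in a single bag of any decomposition, so no decomposition can have width below 2. Therefore the treewidth is 2.

2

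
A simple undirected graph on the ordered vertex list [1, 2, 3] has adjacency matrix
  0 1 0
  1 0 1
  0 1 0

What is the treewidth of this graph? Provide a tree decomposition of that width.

Treewidth 1.
Bags: B1 = {2, 3}  B2 = {1, 2}
Tree: B1–B2

The largest bag has 2 vertices, giving width 1; this decomposition certifies tw(G) ≤ 1. Any graph with an edge has treewidth ≥ 1, and G has the edge 2–3. The upper and lower bounds meet at 1, so that is the treewidth.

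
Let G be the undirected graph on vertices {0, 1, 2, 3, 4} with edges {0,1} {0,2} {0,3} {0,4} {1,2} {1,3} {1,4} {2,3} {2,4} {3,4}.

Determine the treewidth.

4

A width-4 tree decomposition is:
Bags: B1 = {0, 1, 2, 3, 4}
Tree: (single bag)
With just one bag of size 5, the width is 5 − 1 = 4, so tw(G) ≤ 4. On the other hand G contains the 5-clique {0, 1, 2, 3, 4}. A clique must lie in a single bag of any decomposition, so no decomposition can have width below 4. Hence tw(G) = 4 exactly.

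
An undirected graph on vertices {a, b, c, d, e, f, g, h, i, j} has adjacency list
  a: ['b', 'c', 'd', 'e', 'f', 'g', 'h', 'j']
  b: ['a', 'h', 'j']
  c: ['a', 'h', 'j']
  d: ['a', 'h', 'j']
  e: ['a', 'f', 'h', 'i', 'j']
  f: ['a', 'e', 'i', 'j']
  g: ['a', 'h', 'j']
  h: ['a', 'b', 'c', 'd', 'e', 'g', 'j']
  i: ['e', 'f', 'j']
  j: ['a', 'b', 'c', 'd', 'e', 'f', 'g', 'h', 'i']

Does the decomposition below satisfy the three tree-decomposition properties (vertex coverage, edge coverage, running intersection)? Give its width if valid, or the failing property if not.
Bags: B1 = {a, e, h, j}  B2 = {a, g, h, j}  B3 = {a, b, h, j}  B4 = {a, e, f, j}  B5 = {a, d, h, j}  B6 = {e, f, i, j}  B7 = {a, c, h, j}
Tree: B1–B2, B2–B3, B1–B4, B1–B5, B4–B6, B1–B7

Yes; width 3.

Checking the three conditions: (i) the bags cover all of {a, b, c, d, e, f, g, h, i, j}; (ii) for each edge, some bag contains both endpoints; (iii) the bags containing any fixed vertex form a subtree. All hold, so the decomposition is valid with width 4 − 1 = 3.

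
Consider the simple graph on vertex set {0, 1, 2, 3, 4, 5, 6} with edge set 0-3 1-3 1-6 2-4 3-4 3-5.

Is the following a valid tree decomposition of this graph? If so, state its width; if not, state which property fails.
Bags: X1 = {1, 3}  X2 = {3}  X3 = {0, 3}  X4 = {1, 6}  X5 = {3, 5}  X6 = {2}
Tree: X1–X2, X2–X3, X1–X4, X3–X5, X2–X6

A tree decomposition must satisfy three properties: every vertex lies in some bag; for every edge, both endpoints lie together in some bag; and for every vertex, the bags containing it form a connected subtree. Here vertex 4 appears in no bag, so the decomposition is invalid.

No — vertex 4 appears in no bag.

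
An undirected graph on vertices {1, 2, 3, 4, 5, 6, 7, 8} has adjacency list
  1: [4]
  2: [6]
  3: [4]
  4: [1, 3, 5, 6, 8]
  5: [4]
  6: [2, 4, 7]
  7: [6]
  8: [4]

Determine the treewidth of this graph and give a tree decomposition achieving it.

Every bag has size at most 2, so the width is 2 − 1 = 1 and tw(G) ≤ 1. G has an edge, so its treewidth is at least 1. Combining the bounds, tw(G) = 1.

Treewidth 1.
Bags: B1 = {3, 4}  B2 = {4, 6}  B3 = {4, 5}  B4 = {6, 7}  B5 = {4, 8}  B6 = {1, 4}  B7 = {2, 6}
Tree: B1–B2, B2–B3, B2–B4, B2–B5, B5–B6, B2–B7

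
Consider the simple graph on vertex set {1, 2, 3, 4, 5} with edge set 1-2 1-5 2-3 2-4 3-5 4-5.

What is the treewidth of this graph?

A width-2 tree decomposition is:
Bags: B1 = {2, 3, 5}  B2 = {2, 4, 5}  B3 = {1, 2, 5}
Tree: B1–B2, B2–B3
Every bag has size at most 3, so the width is 3 − 1 = 2 and tw(G) ≤ 2. Since 2–3–5–4–2 is a cycle in G, G is not acyclic. Forests are exactly the graphs of treewidth ≤ 1, so tw(G) ≥ 2. The upper and lower bounds meet at 2, so that is the treewidth.

2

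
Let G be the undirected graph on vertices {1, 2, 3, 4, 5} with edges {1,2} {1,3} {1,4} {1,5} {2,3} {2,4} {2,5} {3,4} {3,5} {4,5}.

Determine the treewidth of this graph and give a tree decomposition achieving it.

A single bag containing all 5 vertices is trivially a valid decomposition of width 4. Conversely, {1, 2, 3, 4, 5} is a clique of size 5, and the vertices of any clique must share a bag in every tree decomposition; so some bag has ≥ 5 vertices and tw(G) ≥ 4. Hence tw(G) = 4 exactly.

Treewidth 4.
Bags: B1 = {1, 2, 3, 4, 5}
Tree: (single bag)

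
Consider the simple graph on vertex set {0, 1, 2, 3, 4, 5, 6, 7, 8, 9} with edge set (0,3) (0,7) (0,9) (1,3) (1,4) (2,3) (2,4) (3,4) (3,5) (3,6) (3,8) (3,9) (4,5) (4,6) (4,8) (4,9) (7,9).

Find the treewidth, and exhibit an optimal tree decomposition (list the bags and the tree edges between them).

Each bag holds 3 vertices, so the decomposition has width 2, which upper-bounds the treewidth. On the other hand G contains the 3-clique {0, 3, 9}. A clique must lie in a single bag of any decomposition, so no decomposition can have width below 2. Therefore the treewidth is 2.

Treewidth 2.
One optimal decomposition is:
Bags: B1 = {3, 4, 9}  B2 = {0, 3, 9}  B3 = {3, 4, 5}  B4 = {3, 4, 8}  B5 = {2, 3, 4}  B6 = {0, 7, 9}  B7 = {1, 3, 4}  B8 = {3, 4, 6}
Tree: B1–B2, B1–B3, B1–B4, B3–B5, B2–B6, B4–B7, B1–B8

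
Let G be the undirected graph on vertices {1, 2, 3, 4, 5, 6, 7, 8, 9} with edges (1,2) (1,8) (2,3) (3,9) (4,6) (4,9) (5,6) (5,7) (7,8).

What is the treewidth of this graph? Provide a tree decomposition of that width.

The largest bag has 3 vertices, giving width 2; this decomposition certifies tw(G) ≤ 2. For the lower bound, G contains the cycle 2–1–8–7–5–6–4–9–3–2, so G is not a forest; only forests have treewidth ≤ 1, hence tw(G) ≥ 2. Therefore the treewidth is 2.

Treewidth 2.
One optimal decomposition is:
Bags: B1 = {1, 2, 8}  B2 = {2, 7, 8}  B3 = {2, 5, 7}  B4 = {2, 5, 6}  B5 = {2, 4, 6}  B6 = {2, 4, 9}  B7 = {2, 3, 9}
Tree: B1–B2, B2–B3, B3–B4, B4–B5, B5–B6, B6–B7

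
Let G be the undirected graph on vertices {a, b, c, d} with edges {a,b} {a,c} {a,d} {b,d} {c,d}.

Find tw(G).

A width-2 tree decomposition is:
Bags: B1 = {a, c, d}  B2 = {a, b, d}
Tree: B1–B2
Every bag has size at most 3, so the width is 3 − 1 = 2 and tw(G) ≤ 2. Conversely, {a, c, d} is a clique of size 3, and the vertices of any clique must share a bag in every tree decomposition; so some bag has ≥ 3 vertices and tw(G) ≥ 2. Combining the bounds, tw(G) = 2.

2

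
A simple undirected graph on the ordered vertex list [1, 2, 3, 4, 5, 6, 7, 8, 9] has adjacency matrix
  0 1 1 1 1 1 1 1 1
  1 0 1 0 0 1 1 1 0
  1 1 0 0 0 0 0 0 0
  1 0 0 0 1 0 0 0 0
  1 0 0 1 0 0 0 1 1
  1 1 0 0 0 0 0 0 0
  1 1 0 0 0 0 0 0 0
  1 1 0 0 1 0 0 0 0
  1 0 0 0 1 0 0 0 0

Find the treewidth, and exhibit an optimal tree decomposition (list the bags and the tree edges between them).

Treewidth 2.
Bags: B1 = {1, 5, 8}  B2 = {1, 5, 9}  B3 = {1, 4, 5}  B4 = {1, 2, 8}  B5 = {1, 2, 7}  B6 = {1, 2, 3}  B7 = {1, 2, 6}
Tree: B1–B2, B2–B3, B1–B4, B4–B5, B5–B6, B6–B7

Every bag has size at most 3, so the width is 3 − 1 = 2 and tw(G) ≤ 2. Conversely, {1, 5, 9} is a clique of size 3, and the vertices of any clique must share a bag in every tree decomposition; so some bag has ≥ 3 vertices and tw(G) ≥ 2. The upper and lower bounds meet at 2, so that is the treewidth.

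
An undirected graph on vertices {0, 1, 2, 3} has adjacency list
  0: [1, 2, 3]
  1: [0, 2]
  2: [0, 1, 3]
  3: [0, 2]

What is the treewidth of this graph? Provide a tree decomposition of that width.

Treewidth 2.
Bags: B1 = {0, 2, 3}  B2 = {0, 1, 2}
Tree: B1–B2

The largest bag has 3 vertices, giving width 2; this decomposition certifies tw(G) ≤ 2. Conversely, {0, 1, 2} is a clique of size 3, and the vertices of any clique must share a bag in every tree decomposition; so some bag has ≥ 3 vertices and tw(G) ≥ 2. Therefore the treewidth is 2.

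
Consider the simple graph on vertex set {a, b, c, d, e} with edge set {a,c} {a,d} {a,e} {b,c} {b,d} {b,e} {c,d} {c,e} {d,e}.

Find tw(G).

A width-3 tree decomposition is:
Bags: B1 = {a, c, d, e}  B2 = {b, c, d, e}
Tree: B1–B2
Every bag has size at most 4, so the width is 4 − 1 = 3 and tw(G) ≤ 3. For the lower bound, the 4 vertices {a, c, d, e} are pairwise adjacent, and any tree decomposition puts a clique entirely inside one bag — forcing width ≥ 3. Combining the bounds, tw(G) = 3.

3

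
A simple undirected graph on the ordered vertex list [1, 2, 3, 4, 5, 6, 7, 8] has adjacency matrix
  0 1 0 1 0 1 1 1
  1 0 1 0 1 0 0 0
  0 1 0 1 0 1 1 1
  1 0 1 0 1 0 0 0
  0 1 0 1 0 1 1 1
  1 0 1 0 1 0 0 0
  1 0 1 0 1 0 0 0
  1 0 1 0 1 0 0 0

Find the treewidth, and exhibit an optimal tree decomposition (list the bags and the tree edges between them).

Treewidth 3.
One optimal decomposition is:
Bags: B1 = {1, 3, 5, 7}  B2 = {1, 3, 4, 5}  B3 = {1, 3, 5, 8}  B4 = {1, 3, 5, 6}  B5 = {1, 2, 3, 5}
Tree: B1–B2, B2–B3, B3–B4, B4–B5

Each bag holds 4 vertices, so the decomposition has width 3, which upper-bounds the treewidth. For the lower bound: the 4 vertex sets {1,7}, {4,5}, {3}, {8} are disjoint, each induces a connected subgraph, and every pair is joined by at least one edge of G. Contracting each set to a single vertex therefore yields K_{4} as a minor, and since treewidth is minor-monotone, tw(G) ≥ tw(K_{4}) = 3. Therefore the treewidth is 3.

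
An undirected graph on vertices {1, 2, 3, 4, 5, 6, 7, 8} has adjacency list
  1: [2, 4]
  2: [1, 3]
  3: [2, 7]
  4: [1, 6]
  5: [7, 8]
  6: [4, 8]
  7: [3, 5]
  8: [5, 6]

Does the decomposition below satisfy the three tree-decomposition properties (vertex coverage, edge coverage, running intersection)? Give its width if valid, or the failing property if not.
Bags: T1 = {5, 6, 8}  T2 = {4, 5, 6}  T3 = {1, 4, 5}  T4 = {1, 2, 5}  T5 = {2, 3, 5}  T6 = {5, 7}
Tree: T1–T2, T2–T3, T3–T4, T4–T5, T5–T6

A tree decomposition must satisfy three properties: every vertex lies in some bag; for every edge, both endpoints lie together in some bag; and for every vertex, the bags containing it form a connected subtree. Here edge (3,7) lies in no bag, so the decomposition is invalid.

No — edge (3,7) lies in no bag.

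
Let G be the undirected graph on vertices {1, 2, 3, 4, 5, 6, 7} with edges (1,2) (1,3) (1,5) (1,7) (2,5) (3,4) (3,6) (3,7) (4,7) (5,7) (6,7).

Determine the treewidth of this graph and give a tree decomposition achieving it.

Treewidth 2.
One such decomposition:
Bags: B1 = {1, 5, 7}  B2 = {1, 2, 5}  B3 = {1, 3, 7}  B4 = {3, 6, 7}  B5 = {3, 4, 7}
Tree: B1–B2, B1–B3, B3–B4, B3–B5

Every bag has size at most 3, so the width is 3 − 1 = 2 and tw(G) ≤ 2. Conversely, {1, 2, 5} is a clique of size 3, and the vertices of any clique must share a bag in every tree decomposition; so some bag has ≥ 3 vertices and tw(G) ≥ 2. Therefore the treewidth is 2.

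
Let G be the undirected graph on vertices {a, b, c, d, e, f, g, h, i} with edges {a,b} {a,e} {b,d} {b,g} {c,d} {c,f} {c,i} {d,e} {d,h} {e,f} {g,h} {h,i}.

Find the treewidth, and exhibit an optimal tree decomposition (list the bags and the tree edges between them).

Each bag holds 4 vertices, so the decomposition has width 3, which upper-bounds the treewidth. For the lower bound: the 4 vertex sets {a,e,f}, {c}, {d}, {b,g,h,i} are disjoint, each induces a connected subgraph, and every pair is joined by at least one edge of G. Contracting each set to a single vertex therefore yields K_{4} as a minor, and since treewidth is minor-monotone, tw(G) ≥ tw(K_{4}) = 3. Hence tw(G) = 3 exactly.

Treewidth 3.
One optimal decomposition is:
Bags: B1 = {a, c, e, f}  B2 = {a, c, d, e}  B3 = {a, b, c, d}  B4 = {b, c, d, i}  B5 = {b, d, h, i}  B6 = {b, g, h, i}
Tree: B1–B2, B2–B3, B3–B4, B4–B5, B5–B6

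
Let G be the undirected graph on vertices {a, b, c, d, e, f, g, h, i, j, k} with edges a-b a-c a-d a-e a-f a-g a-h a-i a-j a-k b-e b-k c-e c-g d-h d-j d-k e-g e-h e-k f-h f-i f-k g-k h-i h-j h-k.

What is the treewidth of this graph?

3

A width-3 tree decomposition is:
Bags: B1 = {a, b, e, k}  B2 = {a, e, h, k}  B3 = {a, f, h, k}  B4 = {a, e, g, k}  B5 = {a, d, h, k}  B6 = {a, d, h, j}  B7 = {a, f, h, i}  B8 = {a, c, e, g}
Tree: B1–B2, B2–B3, B1–B4, B3–B5, B5–B6, B3–B7, B4–B8
Each bag holds 4 vertices, so the decomposition has width 3, which upper-bounds the treewidth. For the lower bound, the 4 vertices {a, c, e, g} are pairwise adjacent, and any tree decomposition puts a clique entirely inside one bag — forcing width ≥ 3. Combining the bounds, tw(G) = 3.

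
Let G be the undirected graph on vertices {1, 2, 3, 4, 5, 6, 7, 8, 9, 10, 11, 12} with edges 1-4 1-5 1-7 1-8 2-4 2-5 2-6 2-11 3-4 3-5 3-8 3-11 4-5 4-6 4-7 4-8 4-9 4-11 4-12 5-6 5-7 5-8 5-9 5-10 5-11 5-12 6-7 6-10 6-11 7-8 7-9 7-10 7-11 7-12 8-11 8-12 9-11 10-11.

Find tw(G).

A width-4 tree decomposition is:
Bags: B1 = {1, 4, 5, 7, 8}  B2 = {4, 5, 7, 8, 11}  B3 = {4, 5, 6, 7, 11}  B4 = {3, 4, 5, 8, 11}  B5 = {2, 4, 5, 6, 11}  B6 = {5, 6, 7, 10, 11}  B7 = {4, 5, 7, 9, 11}  B8 = {4, 5, 7, 8, 12}
Tree: B1–B2, B2–B3, B2–B4, B3–B5, B3–B6, B2–B7, B2–B8
The largest bag has 5 vertices, giving width 4; this decomposition certifies tw(G) ≤ 4. For the lower bound, the 5 vertices {5, 6, 7, 10, 11} are pairwise adjacent, and any tree decomposition puts a clique entirely inside one bag — forcing width ≥ 4. Hence tw(G) = 4 exactly.

4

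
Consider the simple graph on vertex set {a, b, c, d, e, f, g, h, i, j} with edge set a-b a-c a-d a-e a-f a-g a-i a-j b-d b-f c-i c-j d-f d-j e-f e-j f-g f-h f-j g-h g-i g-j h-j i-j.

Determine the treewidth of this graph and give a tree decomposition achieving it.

Each bag holds 4 vertices, so the decomposition has width 3, which upper-bounds the treewidth. On the other hand G contains the 4-clique {f, g, h, j}. A clique must lie in a single bag of any decomposition, so no decomposition can have width below 3. Therefore the treewidth is 3.

Treewidth 3.
One optimal decomposition is:
Bags: B1 = {a, f, g, j}  B2 = {a, d, f, j}  B3 = {f, g, h, j}  B4 = {a, g, i, j}  B5 = {a, e, f, j}  B6 = {a, c, i, j}  B7 = {a, b, d, f}
Tree: B1–B2, B1–B3, B1–B4, B1–B5, B4–B6, B2–B7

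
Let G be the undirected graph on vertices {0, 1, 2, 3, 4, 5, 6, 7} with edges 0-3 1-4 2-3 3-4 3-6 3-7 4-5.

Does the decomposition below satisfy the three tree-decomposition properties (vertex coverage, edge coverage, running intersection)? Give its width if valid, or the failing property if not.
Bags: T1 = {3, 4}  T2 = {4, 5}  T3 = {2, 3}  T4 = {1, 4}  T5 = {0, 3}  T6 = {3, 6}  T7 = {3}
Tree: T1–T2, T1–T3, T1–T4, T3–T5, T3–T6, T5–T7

No — vertex 7 appears in no bag.

A tree decomposition must satisfy three properties: every vertex lies in some bag; for every edge, both endpoints lie together in some bag; and for every vertex, the bags containing it form a connected subtree. Here vertex 7 appears in no bag, so the decomposition is invalid.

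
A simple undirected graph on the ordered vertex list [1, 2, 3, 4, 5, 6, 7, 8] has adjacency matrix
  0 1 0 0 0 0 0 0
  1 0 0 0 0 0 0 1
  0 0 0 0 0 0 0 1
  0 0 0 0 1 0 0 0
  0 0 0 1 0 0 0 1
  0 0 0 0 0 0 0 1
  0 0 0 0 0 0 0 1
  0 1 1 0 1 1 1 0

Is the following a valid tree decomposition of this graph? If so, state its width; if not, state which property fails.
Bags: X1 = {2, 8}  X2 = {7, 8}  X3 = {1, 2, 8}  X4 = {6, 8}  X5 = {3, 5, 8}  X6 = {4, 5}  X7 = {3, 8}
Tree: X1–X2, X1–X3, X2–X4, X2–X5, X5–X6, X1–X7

A tree decomposition must satisfy three properties: every vertex lies in some bag; for every edge, both endpoints lie together in some bag; and for every vertex, the bags containing it form a connected subtree. Here bags containing vertex 3 are not connected in the tree, so the decomposition is invalid.

No — bags containing vertex 3 are not connected in the tree.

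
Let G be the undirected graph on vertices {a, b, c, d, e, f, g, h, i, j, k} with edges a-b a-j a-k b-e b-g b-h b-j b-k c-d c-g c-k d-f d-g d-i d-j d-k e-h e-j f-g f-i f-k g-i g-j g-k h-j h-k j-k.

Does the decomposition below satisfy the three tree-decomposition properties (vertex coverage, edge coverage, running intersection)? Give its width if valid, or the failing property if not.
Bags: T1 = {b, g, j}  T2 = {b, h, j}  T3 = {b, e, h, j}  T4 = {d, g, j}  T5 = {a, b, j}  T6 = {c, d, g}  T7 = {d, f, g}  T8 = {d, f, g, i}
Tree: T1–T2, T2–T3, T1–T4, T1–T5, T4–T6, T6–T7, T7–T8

A tree decomposition must satisfy three properties: every vertex lies in some bag; for every edge, both endpoints lie together in some bag; and for every vertex, the bags containing it form a connected subtree. Here vertex k appears in no bag, so the decomposition is invalid.

No — vertex k appears in no bag.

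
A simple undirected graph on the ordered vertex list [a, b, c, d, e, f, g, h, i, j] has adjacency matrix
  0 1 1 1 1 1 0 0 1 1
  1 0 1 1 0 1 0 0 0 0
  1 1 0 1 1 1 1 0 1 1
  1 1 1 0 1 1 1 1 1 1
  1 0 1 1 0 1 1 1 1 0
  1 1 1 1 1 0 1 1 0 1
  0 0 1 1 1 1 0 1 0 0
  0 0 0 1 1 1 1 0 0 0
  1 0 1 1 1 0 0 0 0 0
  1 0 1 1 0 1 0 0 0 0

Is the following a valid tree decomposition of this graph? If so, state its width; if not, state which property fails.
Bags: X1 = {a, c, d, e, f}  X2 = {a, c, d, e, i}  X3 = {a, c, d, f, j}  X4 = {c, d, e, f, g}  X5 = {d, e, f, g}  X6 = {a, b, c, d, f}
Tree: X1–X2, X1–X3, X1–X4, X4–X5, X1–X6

No — vertex h appears in no bag.

A tree decomposition must satisfy three properties: every vertex lies in some bag; for every edge, both endpoints lie together in some bag; and for every vertex, the bags containing it form a connected subtree. Here vertex h appears in no bag, so the decomposition is invalid.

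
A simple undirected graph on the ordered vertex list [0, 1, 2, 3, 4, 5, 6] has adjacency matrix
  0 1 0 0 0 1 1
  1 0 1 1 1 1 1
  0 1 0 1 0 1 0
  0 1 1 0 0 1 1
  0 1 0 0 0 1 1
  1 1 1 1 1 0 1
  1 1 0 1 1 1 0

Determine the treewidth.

3

A width-3 tree decomposition is:
Bags: B1 = {1, 3, 5, 6}  B2 = {0, 1, 5, 6}  B3 = {1, 2, 3, 5}  B4 = {1, 4, 5, 6}
Tree: B1–B2, B1–B3, B2–B4
The largest bag has 4 vertices, giving width 3; this decomposition certifies tw(G) ≤ 3. Conversely, {1, 2, 3, 5} is a clique of size 4, and the vertices of any clique must share a bag in every tree decomposition; so some bag has ≥ 4 vertices and tw(G) ≥ 3. Combining the bounds, tw(G) = 3.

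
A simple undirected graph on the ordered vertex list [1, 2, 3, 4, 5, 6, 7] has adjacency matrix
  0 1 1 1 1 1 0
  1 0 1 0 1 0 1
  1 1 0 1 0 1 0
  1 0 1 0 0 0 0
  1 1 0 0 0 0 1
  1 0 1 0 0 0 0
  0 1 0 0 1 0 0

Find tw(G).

2

A width-2 tree decomposition is:
Bags: B1 = {1, 2, 3}  B2 = {1, 2, 5}  B3 = {1, 3, 4}  B4 = {1, 3, 6}  B5 = {2, 5, 7}
Tree: B1–B2, B1–B3, B1–B4, B2–B5
Every bag has size at most 3, so the width is 3 − 1 = 2 and tw(G) ≤ 2. For the lower bound, the 3 vertices {1, 2, 3} are pairwise adjacent, and any tree decomposition puts a clique entirely inside one bag — forcing width ≥ 2. Therefore the treewidth is 2.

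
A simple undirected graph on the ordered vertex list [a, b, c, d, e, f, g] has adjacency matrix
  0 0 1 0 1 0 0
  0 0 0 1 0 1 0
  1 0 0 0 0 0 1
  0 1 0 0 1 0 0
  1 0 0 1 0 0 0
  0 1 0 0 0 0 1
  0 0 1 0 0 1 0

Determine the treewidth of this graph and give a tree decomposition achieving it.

Treewidth 2.
One such decomposition:
Bags: B1 = {a, d, e}  B2 = {a, b, d}  B3 = {a, b, f}  B4 = {a, f, g}  B5 = {a, c, g}
Tree: B1–B2, B2–B3, B3–B4, B4–B5

The largest bag has 3 vertices, giving width 2; this decomposition certifies tw(G) ≤ 2. The edges a–e–d–b–f–g–c–a form a cycle, so G is not a tree and its treewidth is at least 2. The upper and lower bounds meet at 2, so that is the treewidth.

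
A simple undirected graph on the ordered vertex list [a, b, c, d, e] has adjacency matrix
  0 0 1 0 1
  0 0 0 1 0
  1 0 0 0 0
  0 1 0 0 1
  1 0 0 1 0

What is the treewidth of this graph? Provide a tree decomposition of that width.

Treewidth 1.
One such decomposition:
Bags: B1 = {d, e}  B2 = {b, d}  B3 = {a, e}  B4 = {a, c}
Tree: B1–B2, B1–B3, B3–B4

Each bag holds 2 vertices, so the decomposition has width 1, which upper-bounds the treewidth. Since G has at least one edge (e.g. d–e), it is not an edgeless graph, so tw(G) ≥ 1. The upper and lower bounds meet at 1, so that is the treewidth.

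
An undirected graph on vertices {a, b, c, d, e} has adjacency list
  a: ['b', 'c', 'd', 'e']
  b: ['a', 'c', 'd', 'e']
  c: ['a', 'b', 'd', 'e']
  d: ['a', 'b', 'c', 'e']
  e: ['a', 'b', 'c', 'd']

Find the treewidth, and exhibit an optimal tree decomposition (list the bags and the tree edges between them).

A single bag containing all 5 vertices is trivially a valid decomposition of width 4. On the other hand G contains the 5-clique {a, b, c, d, e}. A clique must lie in a single bag of any decomposition, so no decomposition can have width below 4. Therefore the treewidth is 4.

Treewidth 4.
One optimal decomposition is:
Bags: B1 = {a, b, c, d, e}
Tree: (single bag)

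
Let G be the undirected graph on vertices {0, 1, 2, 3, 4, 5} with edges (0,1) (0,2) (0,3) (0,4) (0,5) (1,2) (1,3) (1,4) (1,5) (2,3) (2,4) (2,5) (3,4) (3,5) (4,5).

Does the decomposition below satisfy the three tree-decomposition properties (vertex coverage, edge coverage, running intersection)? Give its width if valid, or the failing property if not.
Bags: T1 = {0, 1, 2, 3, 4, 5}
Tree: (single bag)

Checking the three conditions: (i) the bags cover all of {0, 1, 2, 3, 4, 5}; (ii) for each edge, some bag contains both endpoints; (iii) the bags containing any fixed vertex form a subtree. All hold, so the decomposition is valid with width 6 − 1 = 5.

Yes; width 5.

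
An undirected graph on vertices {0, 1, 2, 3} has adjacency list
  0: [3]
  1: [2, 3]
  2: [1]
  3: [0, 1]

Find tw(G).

1

A width-1 tree decomposition is:
Bags: B1 = {0, 3}  B2 = {1, 3}  B3 = {1, 2}
Tree: B1–B2, B2–B3
Every bag has size at most 2, so the width is 2 − 1 = 1 and tw(G) ≤ 1. G has an edge, so its treewidth is at least 1. Hence tw(G) = 1 exactly.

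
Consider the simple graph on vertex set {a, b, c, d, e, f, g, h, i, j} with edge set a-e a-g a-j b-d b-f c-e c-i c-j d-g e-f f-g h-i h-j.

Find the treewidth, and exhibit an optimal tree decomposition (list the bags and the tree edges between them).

Treewidth 2.
One such decomposition:
Bags: B1 = {h, i, j}  B2 = {c, i, j}  B3 = {a, c, j}  B4 = {a, c, e}  B5 = {a, e, g}  B6 = {e, f, g}  B7 = {d, f, g}  B8 = {b, d, f}
Tree: B1–B2, B2–B3, B3–B4, B4–B5, B5–B6, B6–B7, B7–B8

The largest bag has 3 vertices, giving width 2; this decomposition certifies tw(G) ≤ 2. The edges h–i–c–j–h form a cycle, so G is not a tree and its treewidth is at least 2. Therefore the treewidth is 2.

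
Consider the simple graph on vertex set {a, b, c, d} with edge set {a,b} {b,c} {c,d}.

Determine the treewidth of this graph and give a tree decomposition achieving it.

Treewidth 1.
One optimal decomposition is:
Bags: B1 = {b, c}  B2 = {c, d}  B3 = {a, b}
Tree: B1–B2, B1–B3

The largest bag has 2 vertices, giving width 1; this decomposition certifies tw(G) ≤ 1. G has an edge, so its treewidth is at least 1. Therefore the treewidth is 1.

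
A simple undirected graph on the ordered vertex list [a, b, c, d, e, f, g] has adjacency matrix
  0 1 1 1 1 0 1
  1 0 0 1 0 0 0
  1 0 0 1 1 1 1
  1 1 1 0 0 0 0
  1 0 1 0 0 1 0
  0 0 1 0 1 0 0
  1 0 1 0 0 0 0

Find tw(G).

A width-2 tree decomposition is:
Bags: B1 = {a, c, e}  B2 = {a, c, d}  B3 = {a, c, g}  B4 = {a, b, d}  B5 = {c, e, f}
Tree: B1–B2, B1–B3, B2–B4, B1–B5
Every bag has size at most 3, so the width is 3 − 1 = 2 and tw(G) ≤ 2. On the other hand G contains the 3-clique {a, c, d}. A clique must lie in a single bag of any decomposition, so no decomposition can have width below 2. Therefore the treewidth is 2.

2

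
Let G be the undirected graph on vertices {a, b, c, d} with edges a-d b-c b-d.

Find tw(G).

A width-1 tree decomposition is:
Bags: B1 = {b, d}  B2 = {b, c}  B3 = {a, d}
Tree: B1–B2, B1–B3
The largest bag has 2 vertices, giving width 1; this decomposition certifies tw(G) ≤ 1. Any graph with an edge has treewidth ≥ 1, and G has the edge d–b. Therefore the treewidth is 1.

1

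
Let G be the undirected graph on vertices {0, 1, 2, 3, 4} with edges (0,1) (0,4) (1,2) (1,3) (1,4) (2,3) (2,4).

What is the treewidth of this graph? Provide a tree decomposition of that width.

Each bag holds 3 vertices, so the decomposition has width 2, which upper-bounds the treewidth. For the lower bound, the 3 vertices {0, 1, 4} are pairwise adjacent, and any tree decomposition puts a clique entirely inside one bag — forcing width ≥ 2. Combining the bounds, tw(G) = 2.

Treewidth 2.
One optimal decomposition is:
Bags: B1 = {1, 2, 3}  B2 = {1, 2, 4}  B3 = {0, 1, 4}
Tree: B1–B2, B2–B3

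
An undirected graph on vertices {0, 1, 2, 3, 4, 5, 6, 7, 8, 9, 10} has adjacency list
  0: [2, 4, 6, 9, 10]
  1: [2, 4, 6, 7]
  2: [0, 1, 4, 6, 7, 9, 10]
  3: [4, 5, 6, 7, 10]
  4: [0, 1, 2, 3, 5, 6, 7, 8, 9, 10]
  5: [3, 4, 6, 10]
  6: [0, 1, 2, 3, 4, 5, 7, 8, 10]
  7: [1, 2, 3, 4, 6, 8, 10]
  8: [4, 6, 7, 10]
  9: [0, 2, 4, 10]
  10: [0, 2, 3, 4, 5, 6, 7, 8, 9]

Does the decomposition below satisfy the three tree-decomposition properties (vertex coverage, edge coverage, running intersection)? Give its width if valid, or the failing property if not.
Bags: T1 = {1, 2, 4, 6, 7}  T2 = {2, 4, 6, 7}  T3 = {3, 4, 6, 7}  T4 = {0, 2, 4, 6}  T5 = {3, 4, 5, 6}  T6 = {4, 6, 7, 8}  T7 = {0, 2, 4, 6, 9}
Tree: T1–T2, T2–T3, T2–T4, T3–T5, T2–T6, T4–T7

No — vertex 10 appears in no bag.

A tree decomposition must satisfy three properties: every vertex lies in some bag; for every edge, both endpoints lie together in some bag; and for every vertex, the bags containing it form a connected subtree. Here vertex 10 appears in no bag, so the decomposition is invalid.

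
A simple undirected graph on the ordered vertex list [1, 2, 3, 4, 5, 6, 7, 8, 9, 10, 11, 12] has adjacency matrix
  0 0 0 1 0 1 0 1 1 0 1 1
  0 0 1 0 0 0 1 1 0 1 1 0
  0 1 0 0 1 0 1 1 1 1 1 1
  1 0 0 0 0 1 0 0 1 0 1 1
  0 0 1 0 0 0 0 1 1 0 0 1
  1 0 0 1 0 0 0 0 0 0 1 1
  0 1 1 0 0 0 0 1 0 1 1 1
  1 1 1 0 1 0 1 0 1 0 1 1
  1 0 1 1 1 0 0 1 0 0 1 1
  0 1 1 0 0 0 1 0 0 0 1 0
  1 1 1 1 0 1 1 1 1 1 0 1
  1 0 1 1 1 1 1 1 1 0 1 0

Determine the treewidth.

A width-4 tree decomposition is:
Bags: B1 = {1, 8, 9, 11, 12}  B2 = {3, 8, 9, 11, 12}  B3 = {1, 4, 9, 11, 12}  B4 = {3, 7, 8, 11, 12}  B5 = {2, 3, 7, 8, 11}  B6 = {1, 4, 6, 11, 12}  B7 = {3, 5, 8, 9, 12}  B8 = {2, 3, 7, 10, 11}
Tree: B1–B2, B1–B3, B2–B4, B4–B5, B3–B6, B2–B7, B5–B8
Every bag has size at most 5, so the width is 5 − 1 = 4 and tw(G) ≤ 4. Conversely, {2, 3, 7, 8, 11} is a clique of size 5, and the vertices of any clique must share a bag in every tree decomposition; so some bag has ≥ 5 vertices and tw(G) ≥ 4. Hence tw(G) = 4 exactly.

4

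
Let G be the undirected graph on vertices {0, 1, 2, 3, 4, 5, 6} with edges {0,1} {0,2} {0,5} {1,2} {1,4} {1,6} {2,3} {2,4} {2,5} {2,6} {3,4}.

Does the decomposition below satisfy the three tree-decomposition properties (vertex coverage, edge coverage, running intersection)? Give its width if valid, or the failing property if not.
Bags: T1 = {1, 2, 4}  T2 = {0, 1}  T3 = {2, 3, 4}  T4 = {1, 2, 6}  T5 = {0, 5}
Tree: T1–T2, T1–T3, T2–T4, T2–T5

No — edge (2,0) lies in no bag.

A tree decomposition must satisfy three properties: every vertex lies in some bag; for every edge, both endpoints lie together in some bag; and for every vertex, the bags containing it form a connected subtree. Here edge (2,0) lies in no bag, so the decomposition is invalid.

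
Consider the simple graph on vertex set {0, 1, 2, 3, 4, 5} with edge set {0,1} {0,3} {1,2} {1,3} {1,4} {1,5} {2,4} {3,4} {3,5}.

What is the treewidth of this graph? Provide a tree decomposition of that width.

The largest bag has 3 vertices, giving width 2; this decomposition certifies tw(G) ≤ 2. On the other hand G contains the 3-clique {1, 2, 4}. A clique must lie in a single bag of any decomposition, so no decomposition can have width below 2. Hence tw(G) = 2 exactly.

Treewidth 2.
One optimal decomposition is:
Bags: B1 = {1, 3, 4}  B2 = {0, 1, 3}  B3 = {1, 3, 5}  B4 = {1, 2, 4}
Tree: B1–B2, B2–B3, B1–B4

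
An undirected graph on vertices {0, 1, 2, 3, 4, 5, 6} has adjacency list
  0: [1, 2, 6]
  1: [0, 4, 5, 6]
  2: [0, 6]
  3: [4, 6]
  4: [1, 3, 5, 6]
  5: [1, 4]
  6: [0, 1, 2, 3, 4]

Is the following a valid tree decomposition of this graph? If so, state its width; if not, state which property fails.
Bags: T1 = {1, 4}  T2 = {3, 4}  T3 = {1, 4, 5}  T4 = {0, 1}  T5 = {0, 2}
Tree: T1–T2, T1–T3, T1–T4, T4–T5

No — vertex 6 appears in no bag.

A tree decomposition must satisfy three properties: every vertex lies in some bag; for every edge, both endpoints lie together in some bag; and for every vertex, the bags containing it form a connected subtree. Here vertex 6 appears in no bag, so the decomposition is invalid.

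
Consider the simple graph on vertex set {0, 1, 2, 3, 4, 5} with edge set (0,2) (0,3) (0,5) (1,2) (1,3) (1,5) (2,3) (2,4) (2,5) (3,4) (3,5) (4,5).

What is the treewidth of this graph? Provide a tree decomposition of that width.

Treewidth 3.
One optimal decomposition is:
Bags: B1 = {1, 2, 3, 5}  B2 = {0, 2, 3, 5}  B3 = {2, 3, 4, 5}
Tree: B1–B2, B1–B3

Each bag holds 4 vertices, so the decomposition has width 3, which upper-bounds the treewidth. On the other hand G contains the 4-clique {0, 2, 3, 5}. A clique must lie in a single bag of any decomposition, so no decomposition can have width below 3. Therefore the treewidth is 3.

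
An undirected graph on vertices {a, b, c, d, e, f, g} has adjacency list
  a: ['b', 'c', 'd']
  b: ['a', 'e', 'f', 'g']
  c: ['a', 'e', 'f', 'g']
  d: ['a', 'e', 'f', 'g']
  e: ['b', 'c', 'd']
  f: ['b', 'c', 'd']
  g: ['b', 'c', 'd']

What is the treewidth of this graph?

A width-3 tree decomposition is:
Bags: B1 = {b, c, d, g}  B2 = {a, b, c, d}  B3 = {b, c, d, e}  B4 = {b, c, d, f}
Tree: B1–B2, B2–B3, B3–B4
Every bag has size at most 4, so the width is 4 − 1 = 3 and tw(G) ≤ 3. For the lower bound: the 4 vertex sets {b,g}, {a,d}, {c}, {e} are disjoint, each induces a connected subgraph, and every pair is joined by at least one edge of G. Contracting each set to a single vertex therefore yields K_{4} as a minor, and since treewidth is minor-monotone, tw(G) ≥ tw(K_{4}) = 3. The upper and lower bounds meet at 3, so that is the treewidth.

3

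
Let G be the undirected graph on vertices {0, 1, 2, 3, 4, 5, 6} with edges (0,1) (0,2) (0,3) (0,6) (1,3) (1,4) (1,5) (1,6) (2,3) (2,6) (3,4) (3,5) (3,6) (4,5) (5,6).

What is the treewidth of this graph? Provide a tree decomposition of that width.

Treewidth 3.
One optimal decomposition is:
Bags: B1 = {0, 1, 3, 6}  B2 = {1, 3, 5, 6}  B3 = {1, 3, 4, 5}  B4 = {0, 2, 3, 6}
Tree: B1–B2, B2–B3, B1–B4

Every bag has size at most 4, so the width is 4 − 1 = 3 and tw(G) ≤ 3. Conversely, {0, 1, 3, 6} is a clique of size 4, and the vertices of any clique must share a bag in every tree decomposition; so some bag has ≥ 4 vertices and tw(G) ≥ 3. The upper and lower bounds meet at 3, so that is the treewidth.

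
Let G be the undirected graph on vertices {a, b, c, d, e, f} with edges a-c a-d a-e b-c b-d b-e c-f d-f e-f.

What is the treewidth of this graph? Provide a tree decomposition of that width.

Every bag has size at most 4, so the width is 4 − 1 = 3 and tw(G) ≤ 3. For the lower bound: the 4 vertex sets {a,c}, {b,e}, {d}, {f} are disjoint, each induces a connected subgraph, and every pair is joined by at least one edge of G. Contracting each set to a single vertex therefore yields K_{4} as a minor, and since treewidth is minor-monotone, tw(G) ≥ tw(K_{4}) = 3. Combining the bounds, tw(G) = 3.

Treewidth 3.
Bags: B1 = {a, c, d, e}  B2 = {b, c, d, e}  B3 = {c, d, e, f}
Tree: B1–B2, B2–B3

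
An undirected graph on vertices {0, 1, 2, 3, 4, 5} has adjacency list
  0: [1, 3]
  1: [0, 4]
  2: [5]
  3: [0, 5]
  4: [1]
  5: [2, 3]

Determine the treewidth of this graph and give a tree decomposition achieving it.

Treewidth 1.
One optimal decomposition is:
Bags: B1 = {2, 5}  B2 = {3, 5}  B3 = {0, 3}  B4 = {0, 1}  B5 = {1, 4}
Tree: B1–B2, B2–B3, B3–B4, B4–B5

Every bag has size at most 2, so the width is 2 − 1 = 1 and tw(G) ≤ 1. G has an edge, so its treewidth is at least 1. Hence tw(G) = 1 exactly.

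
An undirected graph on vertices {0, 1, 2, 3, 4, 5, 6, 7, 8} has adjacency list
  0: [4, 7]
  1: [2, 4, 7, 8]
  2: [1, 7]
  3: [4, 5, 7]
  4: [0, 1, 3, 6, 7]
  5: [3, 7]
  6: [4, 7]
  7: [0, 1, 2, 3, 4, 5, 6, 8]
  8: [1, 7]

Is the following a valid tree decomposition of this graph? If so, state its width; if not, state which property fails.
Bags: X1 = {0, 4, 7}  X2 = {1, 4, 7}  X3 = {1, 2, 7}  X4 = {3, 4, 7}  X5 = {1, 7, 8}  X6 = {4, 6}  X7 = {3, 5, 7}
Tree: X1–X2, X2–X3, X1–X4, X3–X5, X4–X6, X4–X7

No — edge (7,6) lies in no bag.

A tree decomposition must satisfy three properties: every vertex lies in some bag; for every edge, both endpoints lie together in some bag; and for every vertex, the bags containing it form a connected subtree. Here edge (7,6) lies in no bag, so the decomposition is invalid.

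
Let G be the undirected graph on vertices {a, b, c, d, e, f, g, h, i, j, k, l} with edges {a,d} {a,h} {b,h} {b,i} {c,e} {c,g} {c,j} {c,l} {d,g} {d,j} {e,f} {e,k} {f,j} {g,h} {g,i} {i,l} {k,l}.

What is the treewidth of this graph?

A width-3 tree decomposition is:
Bags: B1 = {a, b, d, h}  B2 = {b, d, g, h}  B3 = {b, d, g, i}  B4 = {d, g, i, j}  B5 = {c, g, i, j}  B6 = {c, i, j, l}  B7 = {c, f, j, l}  B8 = {c, e, f, l}  B9 = {e, f, k, l}
Tree: B1–B2, B2–B3, B3–B4, B4–B5, B5–B6, B6–B7, B7–B8, B8–B9
Every bag has size at most 4, so the width is 4 − 1 = 3 and tw(G) ≤ 3. For the lower bound: the 4 vertex sets {a,b,h}, {d}, {g}, {c,i,j,l} are disjoint, each induces a connected subgraph, and every pair is joined by at least one edge of G. Contracting each set to a single vertex therefore yields K_{4} as a minor, and since treewidth is minor-monotone, tw(G) ≥ tw(K_{4}) = 3. The upper and lower bounds meet at 3, so that is the treewidth.

3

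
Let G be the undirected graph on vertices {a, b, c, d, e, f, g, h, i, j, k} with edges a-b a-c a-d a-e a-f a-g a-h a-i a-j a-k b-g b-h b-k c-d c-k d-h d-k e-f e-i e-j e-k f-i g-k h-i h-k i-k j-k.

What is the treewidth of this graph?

3

A width-3 tree decomposition is:
Bags: B1 = {a, b, h, k}  B2 = {a, h, i, k}  B3 = {a, e, i, k}  B4 = {a, d, h, k}  B5 = {a, b, g, k}  B6 = {a, e, f, i}  B7 = {a, c, d, k}  B8 = {a, e, j, k}
Tree: B1–B2, B2–B3, B2–B4, B1–B5, B3–B6, B4–B7, B3–B8
Every bag has size at most 4, so the width is 4 − 1 = 3 and tw(G) ≤ 3. On the other hand G contains the 4-clique {a, e, f, i}. A clique must lie in a single bag of any decomposition, so no decomposition can have width below 3. Therefore the treewidth is 3.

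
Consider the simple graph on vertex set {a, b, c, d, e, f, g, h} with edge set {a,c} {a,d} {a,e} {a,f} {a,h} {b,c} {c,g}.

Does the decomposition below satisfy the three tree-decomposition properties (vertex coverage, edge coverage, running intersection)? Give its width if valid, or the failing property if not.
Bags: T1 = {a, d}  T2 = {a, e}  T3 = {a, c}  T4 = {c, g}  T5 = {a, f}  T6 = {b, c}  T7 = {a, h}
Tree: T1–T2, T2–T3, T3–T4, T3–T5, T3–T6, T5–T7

Every vertex of G appears in some bag (union = {a, b, c, d, e, f, g, h}); every edge is covered by a bag; and for each vertex v the set of bags containing v is connected in the bag tree. The decomposition is therefore valid. The largest bag has 2 vertices, so the width is 1.

Yes; width 1.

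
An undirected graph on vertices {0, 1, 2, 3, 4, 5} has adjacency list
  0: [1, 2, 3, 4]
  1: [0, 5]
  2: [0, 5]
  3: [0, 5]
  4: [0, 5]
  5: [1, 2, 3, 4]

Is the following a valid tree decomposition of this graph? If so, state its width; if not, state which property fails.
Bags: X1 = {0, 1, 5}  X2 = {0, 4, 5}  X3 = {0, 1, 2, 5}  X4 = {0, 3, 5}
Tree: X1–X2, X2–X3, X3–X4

A tree decomposition must satisfy three properties: every vertex lies in some bag; for every edge, both endpoints lie together in some bag; and for every vertex, the bags containing it form a connected subtree. Here bags containing vertex 1 are not connected in the tree, so the decomposition is invalid.

No — bags containing vertex 1 are not connected in the tree.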